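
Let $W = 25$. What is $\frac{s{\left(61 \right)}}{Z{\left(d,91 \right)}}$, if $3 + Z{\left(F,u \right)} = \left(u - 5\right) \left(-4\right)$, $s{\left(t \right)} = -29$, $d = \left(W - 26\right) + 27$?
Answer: $\frac{29}{347} \approx 0.083573$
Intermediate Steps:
$d = 26$ ($d = \left(25 - 26\right) + 27 = -1 + 27 = 26$)
$Z{\left(F,u \right)} = 17 - 4 u$ ($Z{\left(F,u \right)} = -3 + \left(u - 5\right) \left(-4\right) = -3 + \left(-5 + u\right) \left(-4\right) = -3 - \left(-20 + 4 u\right) = 17 - 4 u$)
$\frac{s{\left(61 \right)}}{Z{\left(d,91 \right)}} = - \frac{29}{17 - 364} = - \frac{29}{-347} = \left(-29\right) \left(- \frac{1}{347}\right) = \frac{29}{347}$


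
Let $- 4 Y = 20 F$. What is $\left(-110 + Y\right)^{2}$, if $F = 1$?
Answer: $13225$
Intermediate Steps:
$Y = -5$ ($Y = - \frac{20 \cdot 1}{4} = \left(- \frac{1}{4}\right) 20 = -5$)
$\left(-110 + Y\right)^{2} = \left(-110 - 5\right)^{2} = \left(-115\right)^{2} = 13225$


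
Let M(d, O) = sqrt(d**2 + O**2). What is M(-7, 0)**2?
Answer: 49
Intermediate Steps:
M(d, O) = sqrt(O**2 + d**2)
M(-7, 0)**2 = (sqrt(0**2 + (-7)**2))**2 = (sqrt(0 + 49))**2 = (sqrt(49))**2 = 7**2 = 49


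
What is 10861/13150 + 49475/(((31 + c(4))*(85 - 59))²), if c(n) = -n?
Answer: 3001470247/3240186300 ≈ 0.92633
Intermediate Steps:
10861/13150 + 49475/(((31 + c(4))*(85 - 59))²) = 10861/13150 + 49475/(((31 - 1*4)*(85 - 59))²) = 10861*(1/13150) + 49475/(((31 - 4)*26)²) = 10861/13150 + 49475/((27*26)²) = 10861/13150 + 49475/(702²) = 10861/13150 + 49475/492804 = 3001470247/3240186300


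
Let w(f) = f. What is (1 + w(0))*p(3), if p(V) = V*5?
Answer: 15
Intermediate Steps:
p(V) = 5*V
(1 + w(0))*p(3) = (1 + 0)*(5*3) = 1*15 = 15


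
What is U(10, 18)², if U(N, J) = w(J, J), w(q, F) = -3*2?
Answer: 36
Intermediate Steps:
w(q, F) = -6
U(N, J) = -6
U(10, 18)² = (-6)² = 36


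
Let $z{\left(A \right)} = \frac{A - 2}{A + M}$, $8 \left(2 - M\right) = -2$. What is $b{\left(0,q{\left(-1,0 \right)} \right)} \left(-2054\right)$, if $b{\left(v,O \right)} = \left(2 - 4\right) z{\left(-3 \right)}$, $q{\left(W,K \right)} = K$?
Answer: $\frac{82160}{3} \approx 27387.0$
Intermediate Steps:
$M = \frac{9}{4}$ ($M = 2 - - \frac{1}{4} = 2 + \frac{1}{4} = \frac{9}{4} \approx 2.25$)
$z{\left(A \right)} = \frac{-2 + A}{\frac{9}{4} + A}$ ($z{\left(A \right)} = \frac{A - 2}{A + \frac{9}{4}} = \frac{-2 + A}{\frac{9}{4} + A}$)
$b{\left(v,O \right)} = - \frac{40}{3}$ ($b{\left(v,O \right)} = \left(2 - 4\right) \frac{4 \left(-2 - 3\right)}{9 + 4 \left(-3\right)} = - 2 \cdot 4 \frac{1}{9 - 12} \left(-5\right) = - 2 \cdot 4 \frac{1}{-3} \left(-5\right) = - 2 \cdot 4 \left(- \frac{1}{3}\right) \left(-5\right) = \left(-2\right) \frac{20}{3} = - \frac{40}{3}$)
$b{\left(0,q{\left(-1,0 \right)} \right)} \left(-2054\right) = \left(- \frac{40}{3}\right) \left(-2054\right) = \frac{82160}{3}$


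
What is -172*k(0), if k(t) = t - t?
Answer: 0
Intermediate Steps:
k(t) = 0
-172*k(0) = -172*0 = 0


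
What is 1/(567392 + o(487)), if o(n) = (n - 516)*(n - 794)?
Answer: 1/576295 ≈ 1.7352e-6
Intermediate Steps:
o(n) = (-794 + n)*(-516 + n) (o(n) = (-516 + n)*(-794 + n) = (-794 + n)*(-516 + n))
1/(567392 + o(487)) = 1/(567392 + (409704 + 487² - 1310*487)) = 1/(567392 + (409704 + 237169 - 637970)) = 1/(567392 + 8903) = 1/576295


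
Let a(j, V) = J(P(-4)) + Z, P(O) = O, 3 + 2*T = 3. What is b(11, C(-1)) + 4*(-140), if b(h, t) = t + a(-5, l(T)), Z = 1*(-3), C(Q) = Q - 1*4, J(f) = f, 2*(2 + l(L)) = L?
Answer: -572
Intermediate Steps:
T = 0 (T = -3/2 + (1/2)*3 = -3/2 + 3/2 = 0)
l(L) = -2 + L/2
C(Q) = -4 + Q (C(Q) = Q - 4 = -4 + Q)
Z = -3
a(j, V) = -7 (a(j, V) = -4 - 3 = -7)
b(h, t) = -7 + t (b(h, t) = t - 7 = -7 + t)
b(11, C(-1)) + 4*(-140) = (-7 + (-4 - 1)) + 4*(-140) = (-7 - 5) - 560 = -12 - 560 = -572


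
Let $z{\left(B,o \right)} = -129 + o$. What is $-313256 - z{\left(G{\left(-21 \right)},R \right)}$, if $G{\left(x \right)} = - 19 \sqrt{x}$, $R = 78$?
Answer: $-313205$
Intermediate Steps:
$-313256 - z{\left(G{\left(-21 \right)},R \right)} = -313256 - \left(-129 + 78\right) = -313256 - -51 = -313256 + 51 = -313205$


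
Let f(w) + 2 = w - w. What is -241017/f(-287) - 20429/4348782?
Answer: 262032587609/2174391 ≈ 1.2051e+5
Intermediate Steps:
f(w) = -2 (f(w) = -2 + (w - w) = -2 + 0 = -2)
-241017/f(-287) - 20429/4348782 = -241017/(-2) - 20429/4348782 = -241017*(-1/2) - 20429*1/4348782 = 241017/2 - 20429/4348782 = 262032587609/2174391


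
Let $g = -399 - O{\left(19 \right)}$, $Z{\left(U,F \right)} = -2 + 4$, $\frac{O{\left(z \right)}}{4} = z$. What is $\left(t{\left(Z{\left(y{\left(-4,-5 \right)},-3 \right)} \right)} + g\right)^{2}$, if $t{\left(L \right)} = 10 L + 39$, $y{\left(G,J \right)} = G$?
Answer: $173056$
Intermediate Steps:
$O{\left(z \right)} = 4 z$
$Z{\left(U,F \right)} = 2$
$t{\left(L \right)} = 39 + 10 L$
$g = -475$ ($g = -399 - 4 \cdot 19 = -399 - 76 = -475$)
$\left(t{\left(Z{\left(y{\left(-4,-5 \right)},-3 \right)} \right)} + g\right)^{2} = \left(\left(39 + 10 \cdot 2\right) - 475\right)^{2} = \left(\left(39 + 20\right) - 475\right)^{2} = \left(59 - 475\right)^{2} = \left(-416\right)^{2} = 173056$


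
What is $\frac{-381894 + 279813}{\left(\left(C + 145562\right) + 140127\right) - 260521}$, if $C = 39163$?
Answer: $- \frac{102081}{64331} \approx -1.5868$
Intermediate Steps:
$\frac{-381894 + 279813}{\left(\left(C + 145562\right) + 140127\right) - 260521} = \frac{-381894 + 279813}{\left(\left(39163 + 145562\right) + 140127\right) - 260521} = - \frac{102081}{\left(184725 + 140127\right) - 260521} = - \frac{102081}{324852 - 260521} = - \frac{102081}{64331}$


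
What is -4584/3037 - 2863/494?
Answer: -10959427/1500278 ≈ -7.3049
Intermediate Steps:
-4584/3037 - 2863/494 = -10959427/1500278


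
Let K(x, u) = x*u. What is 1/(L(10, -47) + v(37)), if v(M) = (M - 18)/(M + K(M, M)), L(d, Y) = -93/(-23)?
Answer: 1702/6905 ≈ 0.24649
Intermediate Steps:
L(d, Y) = 93/23 (L(d, Y) = -93*(-1/23) = 93/23)
K(x, u) = u*x
v(M) = (-18 + M)/(M + M²) (v(M) = (M - 18)/(M + M*M) = (-18 + M)/(M + M²))
1/(L(10, -47) + v(37)) = 1/(93/23 + (-18 + 37)/(37*(1 + 37))) = 1/(93/23 + (1/37)*19/38) = 1/(93/23 + (1/37)*(1/38)*19) = 1/(93/23 + 1/74) = 1/(6905/1702) = 1702/6905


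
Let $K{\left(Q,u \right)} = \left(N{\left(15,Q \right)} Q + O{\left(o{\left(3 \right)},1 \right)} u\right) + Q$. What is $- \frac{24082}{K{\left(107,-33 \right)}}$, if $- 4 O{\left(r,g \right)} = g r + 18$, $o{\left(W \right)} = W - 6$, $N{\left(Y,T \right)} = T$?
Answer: $- \frac{96328}{46719} \approx -2.0619$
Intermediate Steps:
$o{\left(W \right)} = -6 + W$ ($o{\left(W \right)} = W - 6 = -6 + W$)
$O{\left(r,g \right)} = - \frac{9}{2} - \frac{g r}{4}$ ($O{\left(r,g \right)} = - \frac{g r + 18}{4} = - \frac{18 + g r}{4} = - \frac{9}{2} - \frac{g r}{4}$)
$K{\left(Q,u \right)} = Q + Q^{2} - \frac{15 u}{4}$ ($K{\left(Q,u \right)} = \left(Q Q + \left(- \frac{9}{2} - \frac{-6 + 3}{4}\right) u\right) + Q = \left(Q^{2} + \left(- \frac{9}{2} - \frac{1}{4} \left(-3\right)\right) u\right) + Q = \left(Q^{2} + \left(- \frac{9}{2} + \frac{3}{4}\right) u\right) + Q = \left(Q^{2} - \frac{15 u}{4}\right) + Q = Q + Q^{2} - \frac{15 u}{4}$)
$- \frac{24082}{K{\left(107,-33 \right)}} = - \frac{24082}{107 + 107^{2} - - \frac{495}{4}} = - \frac{24082}{107 + 11449 + \frac{495}{4}} = - \frac{24082}{\frac{46719}{4}} = \left(-24082\right) \frac{4}{46719} = - \frac{96328}{46719}$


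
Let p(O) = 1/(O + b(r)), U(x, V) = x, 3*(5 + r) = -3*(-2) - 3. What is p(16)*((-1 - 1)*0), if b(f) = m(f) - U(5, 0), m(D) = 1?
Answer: 0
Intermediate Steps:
r = -4 (r = -5 + (-3*(-2) - 3)/3 = -5 + (6 - 3)/3 = -5 + (⅓)*3 = -5 + 1 = -4)
b(f) = -4 (b(f) = 1 - 1*5 = 1 - 5 = -4)
p(O) = 1/(-4 + O) (p(O) = 1/(O - 4) = 1/(-4 + O))
p(16)*((-1 - 1)*0) = ((-1 - 1)*0)/(-4 + 16) = (-2*0)/12 = (1/12)*0 = 0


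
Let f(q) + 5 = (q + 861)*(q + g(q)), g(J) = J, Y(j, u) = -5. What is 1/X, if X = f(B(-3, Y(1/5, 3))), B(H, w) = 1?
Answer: 1/1719 ≈ 0.00058173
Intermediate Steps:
f(q) = -5 + 2*q*(861 + q) (f(q) = -5 + (q + 861)*(q + q) = -5 + (861 + q)*(2*q) = -5 + 2*q*(861 + q))
X = 1719 (X = -5 + 2*1**2 + 1722*1 = -5 + 2*1 + 1722 = -5 + 2 + 1722 = 1719)
1/X = 1/1719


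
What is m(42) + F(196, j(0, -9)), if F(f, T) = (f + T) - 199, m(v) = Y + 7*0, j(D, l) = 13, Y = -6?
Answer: 4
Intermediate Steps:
m(v) = -6 (m(v) = -6 + 7*0 = -6 + 0 = -6)
F(f, T) = -199 + T + f (F(f, T) = (T + f) - 199 = -199 + T + f)
m(42) + F(196, j(0, -9)) = -6 + (-199 + 13 + 196) = -6 + 10 = 4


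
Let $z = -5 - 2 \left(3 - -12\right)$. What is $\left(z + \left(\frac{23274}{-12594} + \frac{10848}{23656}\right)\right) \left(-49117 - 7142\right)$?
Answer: $\frac{12706655714676}{6206743} \approx 2.0472 \cdot 10^{6}$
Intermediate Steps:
$z = -35$ ($z = -5 - 2 \left(3 + 12\right) = -5 - 30 = -35$)
$\left(z + \left(\frac{23274}{-12594} + \frac{10848}{23656}\right)\right) \left(-49117 - 7142\right) = \left(-35 + \left(\frac{23274}{-12594} + \frac{10848}{23656}\right)\right) \left(-49117 - 7142\right) = \left(-35 + \left(23274 \left(- \frac{1}{12594}\right) + 10848 \cdot \frac{1}{23656}\right)\right) \left(-56259\right) = \left(-35 + \left(- \frac{3879}{2099} + \frac{1356}{2957}\right)\right) \left(-56259\right) = \left(-35 - \frac{8623959}{6206743}\right) \left(-56259\right) = \left(- \frac{225859964}{6206743}\right) \left(-56259\right) = \frac{12706655714676}{6206743}$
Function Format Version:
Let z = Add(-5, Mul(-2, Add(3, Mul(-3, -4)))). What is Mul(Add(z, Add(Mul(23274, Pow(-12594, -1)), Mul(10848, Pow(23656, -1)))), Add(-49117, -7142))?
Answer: Rational(12706655714676, 6206743) ≈ 2.0472e+6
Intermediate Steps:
z = -35 (z = Add(-5, Mul(-2, Add(3, 12))) = Add(-5, Mul(-2, 15)) = Add(-5, -30) = -35)
Mul(Add(z, Add(Mul(23274, Pow(-12594, -1)), Mul(10848, Pow(23656, -1)))), Add(-49117, -7142)) = Mul(Add(-35, Add(Mul(23274, Pow(-12594, -1)), Mul(10848, Pow(23656, -1)))), Add(-49117, -7142)) = Mul(Add(-35, Add(Mul(23274, Rational(-1, 12594)), Mul(10848, Rational(1, 23656)))), -56259) = Mul(Add(-35, Add(Rational(-3879, 2099), Rational(1356, 2957))), -56259) = Mul(Add(-35, Rational(-8623959, 6206743)), -56259) = Mul(Rational(-225859964, 6206743), -56259) = Rational(12706655714676, 6206743)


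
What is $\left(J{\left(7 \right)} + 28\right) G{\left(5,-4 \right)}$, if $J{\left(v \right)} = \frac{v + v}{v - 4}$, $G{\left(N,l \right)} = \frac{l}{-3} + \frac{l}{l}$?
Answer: $\frac{686}{9} \approx 76.222$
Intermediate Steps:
$G{\left(N,l \right)} = 1 - \frac{l}{3}$ ($G{\left(N,l \right)} = l \left(- \frac{1}{3}\right) + 1 = - \frac{l}{3} + 1 = 1 - \frac{l}{3}$)
$J{\left(v \right)} = \frac{2 v}{-4 + v}$
$\left(J{\left(7 \right)} + 28\right) G{\left(5,-4 \right)} = \left(2 \cdot 7 \frac{1}{-4 + 7} + 28\right) \left(1 - - \frac{4}{3}\right) = \left(2 \cdot 7 \cdot \frac{1}{3} + 28\right) \left(1 + \frac{4}{3}\right) = \left(2 \cdot 7 \cdot \frac{1}{3} + 28\right) \frac{7}{3} = \left(\frac{14}{3} + 28\right) \frac{7}{3} = \frac{98}{3} \cdot \frac{7}{3} = \frac{686}{9}$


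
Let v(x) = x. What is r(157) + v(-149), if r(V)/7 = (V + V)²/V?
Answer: 4247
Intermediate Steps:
r(V) = 28*V (r(V) = 7*((V + V)²/V) = 7*((2*V)²/V) = 7*((4*V²)/V) = 7*(4*V) = 28*V)
r(157) + v(-149) = 28*157 - 149 = 4396 - 149 = 4247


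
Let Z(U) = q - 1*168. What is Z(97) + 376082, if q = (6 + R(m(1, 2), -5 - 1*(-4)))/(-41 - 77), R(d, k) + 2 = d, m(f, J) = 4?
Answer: 22178922/59 ≈ 3.7591e+5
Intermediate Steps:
R(d, k) = -2 + d
q = -4/59 (q = (6 + (-2 + 4))/(-41 - 77) = (6 + 2)/(-118) = 8*(-1/118) = -4/59 ≈ -0.067797)
Z(U) = -9916/59 (Z(U) = -4/59 - 1*168 = -4/59 - 168 = -9916/59)
Z(97) + 376082 = -9916/59 + 376082 = 22178922/59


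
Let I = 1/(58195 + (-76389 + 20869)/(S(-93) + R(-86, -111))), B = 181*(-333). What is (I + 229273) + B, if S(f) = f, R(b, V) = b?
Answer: 1769839825179/10472425 ≈ 1.6900e+5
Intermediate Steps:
B = -60273
I = 179/10472425 (I = 1/(58195 + (-76389 + 20869)/(-93 - 86)) = 1/(58195 - 55520/(-179)) = 1/(58195 - 55520*(-1/179)) = 1/(58195 + 55520/179) = 1/(10472425/179) = 179/10472425 ≈ 1.7093e-5)
(I + 229273) + B = (179/10472425 + 229273) - 60273 = 2401044297204/10472425 - 60273 = 1769839825179/10472425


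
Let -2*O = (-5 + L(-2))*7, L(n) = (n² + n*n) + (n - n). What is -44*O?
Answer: 462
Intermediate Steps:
L(n) = 2*n² (L(n) = (n² + n²) + 0 = 2*n² + 0 = 2*n²)
O = -21/2 (O = -(-5 + 2*(-2)²)*7/2 = -(-5 + 2*4)*7/2 = -(-5 + 8)*7/2 = -3*7/2 = -½*21 = -21/2 ≈ -10.500)
-44*O = -44*(-21/2) = 462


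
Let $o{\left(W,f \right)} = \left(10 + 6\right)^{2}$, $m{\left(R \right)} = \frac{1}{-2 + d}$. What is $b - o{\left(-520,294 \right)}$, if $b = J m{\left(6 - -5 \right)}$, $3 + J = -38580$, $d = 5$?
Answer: $-13117$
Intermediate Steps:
$m{\left(R \right)} = \frac{1}{3}$ ($m{\left(R \right)} = \frac{1}{-2 + 5} = \frac{1}{3}$)
$J = -38583$ ($J = -3 - 38580 = -38583$)
$o{\left(W,f \right)} = 256$ ($o{\left(W,f \right)} = 16^{2} = 256$)
$b = -12861$ ($b = \left(-38583\right) \frac{1}{3} = -12861$)
$b - o{\left(-520,294 \right)} = -12861 - 256 = -13117$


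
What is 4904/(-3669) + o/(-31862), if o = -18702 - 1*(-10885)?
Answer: -127570675/116901678 ≈ -1.0913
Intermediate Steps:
o = -7817 (o = -18702 + 10885 = -7817)
4904/(-3669) + o/(-31862) = 4904/(-3669) - 7817/(-31862) = 4904*(-1/3669) - 7817*(-1/31862) = -4904/3669 + 7817/31862 = -127570675/116901678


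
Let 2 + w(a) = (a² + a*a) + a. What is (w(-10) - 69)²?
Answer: 14161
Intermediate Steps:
w(a) = -2 + a + 2*a² (w(a) = -2 + ((a² + a*a) + a) = -2 + ((a² + a²) + a) = -2 + (2*a² + a) = -2 + (a + 2*a²) = -2 + a + 2*a²)
(w(-10) - 69)² = ((-2 - 10 + 2*(-10)²) - 69)² = ((-2 - 10 + 2*100) - 69)² = ((-2 - 10 + 200) - 69)² = (188 - 69)² = 119² = 14161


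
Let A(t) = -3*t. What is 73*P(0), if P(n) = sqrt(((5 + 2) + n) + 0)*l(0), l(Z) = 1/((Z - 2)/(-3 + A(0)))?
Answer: 219*sqrt(7)/2 ≈ 289.71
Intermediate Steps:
l(Z) = 1/(2/3 - Z/3) (l(Z) = 1/((Z - 2)/(-3 - 3*0)) = 1/((-2 + Z)/(-3 + 0)) = 1/((-2 + Z)/(-3)) = 1/((-2 + Z)*(-1/3)) = 1/(2/3 - Z/3))
P(n) = 3*sqrt(7 + n)/2 (P(n) = sqrt(((5 + 2) + n) + 0)*(-3/(-2 + 0)) = sqrt((7 + n) + 0)*(-3/(-2)) = sqrt(7 + n)*(-3*(-1/2)) = sqrt(7 + n)*(3/2) = 3*sqrt(7 + n)/2)
73*P(0) = 73*(3*sqrt(7 + 0)/2) = 73*(3*sqrt(7)/2) = 219*sqrt(7)/2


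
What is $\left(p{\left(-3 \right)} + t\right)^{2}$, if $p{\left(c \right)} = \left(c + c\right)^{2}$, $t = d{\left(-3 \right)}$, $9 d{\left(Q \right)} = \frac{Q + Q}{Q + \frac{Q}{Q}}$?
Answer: $\frac{11881}{9} \approx 1320.1$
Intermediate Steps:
$d{\left(Q \right)} = \frac{2 Q}{9 \left(1 + Q\right)}$ ($d{\left(Q \right)} = \frac{\left(Q + Q\right) \frac{1}{Q + \frac{Q}{Q}}}{9} = \frac{2 Q \frac{1}{Q + 1}}{9} = \frac{2 Q \frac{1}{1 + Q}}{9} = \frac{2 Q}{9 \left(1 + Q\right)}$)
$t = \frac{1}{3}$ ($t = \frac{2}{9} \left(-3\right) \frac{1}{1 - 3} = \frac{2}{9} \left(-3\right) \frac{1}{-2} = \frac{2}{9} \left(-3\right) \left(- \frac{1}{2}\right) = \frac{1}{3} \approx 0.33333$)
$p{\left(c \right)} = 4 c^{2}$ ($p{\left(c \right)} = \left(2 c\right)^{2} = 4 c^{2}$)
$\left(p{\left(-3 \right)} + t\right)^{2} = \left(4 \left(-3\right)^{2} + \frac{1}{3}\right)^{2} = \left(4 \cdot 9 + \frac{1}{3}\right)^{2} = \left(36 + \frac{1}{3}\right)^{2} = \left(\frac{109}{3}\right)^{2} = \frac{11881}{9}$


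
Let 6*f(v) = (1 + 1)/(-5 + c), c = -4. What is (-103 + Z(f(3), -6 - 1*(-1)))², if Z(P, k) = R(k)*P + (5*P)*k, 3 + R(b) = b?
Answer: 839056/81 ≈ 10359.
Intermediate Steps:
R(b) = -3 + b
f(v) = -1/27 (f(v) = ((1 + 1)/(-5 - 4))/6 = (2/(-9))/6 = (2*(-⅑))/6 = (⅙)*(-2/9) = -1/27)
Z(P, k) = P*(-3 + k) + 5*P*k (Z(P, k) = (-3 + k)*P + (5*P)*k = P*(-3 + k) + 5*P*k)
(-103 + Z(f(3), -6 - 1*(-1)))² = (-103 + 3*(-1/27)*(-1 + 2*(-6 - 1*(-1))))² = (-103 + 3*(-1/27)*(-1 + 2*(-6 + 1)))² = (-103 + 3*(-1/27)*(-1 + 2*(-5)))² = (-103 + 3*(-1/27)*(-1 - 10))² = (-103 + 3*(-1/27)*(-11))² = (-103 + 11/9)² = (-916/9)² = 839056/81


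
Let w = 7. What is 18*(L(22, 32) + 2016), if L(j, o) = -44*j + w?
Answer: 18990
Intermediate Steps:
L(j, o) = 7 - 44*j (L(j, o) = -44*j + 7 = 7 - 44*j)
18*(L(22, 32) + 2016) = 18*((7 - 44*22) + 2016) = 18*((7 - 968) + 2016) = 18*(-961 + 2016) = 18*1055 = 18990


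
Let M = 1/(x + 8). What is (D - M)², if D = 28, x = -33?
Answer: 491401/625 ≈ 786.24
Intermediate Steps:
M = -1/25 (M = 1/(-33 + 8) = 1/(-25) = -1/25 ≈ -0.040000)
(D - M)² = (28 - 1*(-1/25))² = (28 + 1/25)² = (701/25)² = 491401/625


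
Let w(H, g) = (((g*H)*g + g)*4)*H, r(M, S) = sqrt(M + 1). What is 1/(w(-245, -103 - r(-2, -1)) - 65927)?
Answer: 2547015813/6489735999568147369 - 49461580*I/6489735999568147369 ≈ 3.9247e-10 - 7.6215e-12*I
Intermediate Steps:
r(M, S) = sqrt(1 + M)
w(H, g) = H*(4*g + 4*H*g**2) (w(H, g) = (((H*g)*g + g)*4)*H = ((H*g**2 + g)*4)*H = ((g + H*g**2)*4)*H = (4*g + 4*H*g**2)*H = H*(4*g + 4*H*g**2))
1/(w(-245, -103 - r(-2, -1)) - 65927) = 1/(4*(-245)*(-103 - sqrt(1 - 2))*(1 - 245*(-103 - sqrt(1 - 2))) - 65927) = 1/(4*(-245)*(-103 - sqrt(-1))*(1 - 245*(-103 - sqrt(-1))) - 65927) = 1/(4*(-245)*(-103 - I)*(1 - 245*(-103 - I)) - 65927) = 1/(4*(-245)*(-103 - I)*(1 + (25235 + 245*I)) - 65927) = 1/(4*(-245)*(-103 - I)*(25236 + 245*I) - 65927) = 1/(-980*(-103 - I)*(25236 + 245*I) - 65927) = 1/(-65927 - 980*(-103 - I)*(25236 + 245*I))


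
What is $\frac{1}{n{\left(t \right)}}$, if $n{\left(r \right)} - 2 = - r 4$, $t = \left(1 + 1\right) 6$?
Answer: $- \frac{1}{46} \approx -0.021739$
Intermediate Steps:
$t = 12$ ($t = 2 \cdot 6 = 12$)
$n{\left(r \right)} = 2 - 4 r$ ($n{\left(r \right)} = 2 - r 4 = 2 - 4 r$)
$\frac{1}{n{\left(t \right)}} = \frac{1}{2 - 48} = \frac{1}{-46} = - \frac{1}{46}$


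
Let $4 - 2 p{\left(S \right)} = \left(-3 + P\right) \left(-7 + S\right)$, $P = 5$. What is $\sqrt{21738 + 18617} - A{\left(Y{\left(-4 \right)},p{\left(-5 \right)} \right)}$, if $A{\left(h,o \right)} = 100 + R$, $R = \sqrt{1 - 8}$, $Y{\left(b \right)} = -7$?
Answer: $-100 + \sqrt{40355} - i \sqrt{7} \approx 100.89 - 2.6458 i$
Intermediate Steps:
$R = i \sqrt{7}$ ($R = \sqrt{-7} = i \sqrt{7} \approx 2.6458 i$)
$p{\left(S \right)} = 9 - S$ ($p{\left(S \right)} = 2 - \frac{\left(-3 + 5\right) \left(-7 + S\right)}{2} = 2 - \frac{2 \left(-7 + S\right)}{2} = 2 - \frac{-14 + 2 S}{2} = 2 - \left(-7 + S\right) = 9 - S$)
$A{\left(h,o \right)} = 100 + i \sqrt{7}$
$\sqrt{21738 + 18617} - A{\left(Y{\left(-4 \right)},p{\left(-5 \right)} \right)} = \sqrt{21738 + 18617} - \left(100 + i \sqrt{7}\right) = \sqrt{40355} - \left(100 + i \sqrt{7}\right) = -100 + \sqrt{40355} - i \sqrt{7}$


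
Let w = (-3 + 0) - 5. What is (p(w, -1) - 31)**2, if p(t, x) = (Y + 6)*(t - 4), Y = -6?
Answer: 961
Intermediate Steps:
w = -8 (w = -3 - 5 = -8)
p(t, x) = 0 (p(t, x) = (-6 + 6)*(t - 4) = 0*(-4 + t) = 0)
(p(w, -1) - 31)**2 = (0 - 31)**2 = (-31)**2 = 961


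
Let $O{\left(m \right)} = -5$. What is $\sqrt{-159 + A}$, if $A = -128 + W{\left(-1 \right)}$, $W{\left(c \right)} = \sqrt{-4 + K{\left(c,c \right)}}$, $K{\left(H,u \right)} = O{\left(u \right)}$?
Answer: $\sqrt{-287 + 3 i} \approx 0.08854 + 16.941 i$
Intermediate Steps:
$K{\left(H,u \right)} = -5$
$W{\left(c \right)} = 3 i$ ($W{\left(c \right)} = \sqrt{-4 - 5} = \sqrt{-9} = 3 i$)
$A = -128 + 3 i \approx -128.0 + 3.0 i$
$\sqrt{-159 + A} = \sqrt{-159 - \left(128 - 3 i\right)} = \sqrt{-287 + 3 i}$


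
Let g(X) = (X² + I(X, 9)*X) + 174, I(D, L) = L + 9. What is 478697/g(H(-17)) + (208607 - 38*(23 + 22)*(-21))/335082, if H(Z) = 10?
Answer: 40128439718/38031807 ≈ 1055.1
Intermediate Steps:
I(D, L) = 9 + L
g(X) = 174 + X² + 18*X (g(X) = (X² + (9 + 9)*X) + 174 = (X² + 18*X) + 174 = 174 + X² + 18*X)
478697/g(H(-17)) + (208607 - 38*(23 + 22)*(-21))/335082 = 478697/(174 + 10² + 18*10) + (208607 - 38*(23 + 22)*(-21))/335082 = 478697/(174 + 100 + 180) + (208607 - 38*45*(-21))*(1/335082) = 478697/454 + (208607 - 1710*(-21))*(1/335082) = 478697*(1/454) + (208607 - 1*(-35910))*(1/335082) = 478697/454 + (208607 + 35910)*(1/335082) = 478697/454 + 244517*(1/335082) = 478697/454 + 244517/335082 = 40128439718/38031807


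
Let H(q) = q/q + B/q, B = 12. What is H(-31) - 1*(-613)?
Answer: 19022/31 ≈ 613.61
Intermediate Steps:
H(q) = 1 + 12/q (H(q) = q/q + 12/q = 1 + 12/q)
H(-31) - 1*(-613) = (12 - 31)/(-31) - 1*(-613) = -1/31*(-19) + 613 = 19/31 + 613 = 19022/31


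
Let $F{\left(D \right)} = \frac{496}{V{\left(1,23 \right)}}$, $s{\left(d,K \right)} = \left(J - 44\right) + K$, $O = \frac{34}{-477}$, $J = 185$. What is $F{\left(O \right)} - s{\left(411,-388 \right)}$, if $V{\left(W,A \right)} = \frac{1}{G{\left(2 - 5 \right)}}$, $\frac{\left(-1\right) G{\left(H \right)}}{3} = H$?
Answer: $4711$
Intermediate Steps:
$G{\left(H \right)} = - 3 H$
$O = - \frac{34}{477}$ ($O = 34 \left(- \frac{1}{477}\right) = - \frac{34}{477} \approx -0.071279$)
$s{\left(d,K \right)} = 141 + K$ ($s{\left(d,K \right)} = \left(185 - 44\right) + K = 141 + K$)
$V{\left(W,A \right)} = \frac{1}{9}$ ($V{\left(W,A \right)} = \frac{1}{\left(-3\right) \left(2 - 5\right)} = \frac{1}{\left(-3\right) \left(-3\right)} = \frac{1}{9}$)
$F{\left(D \right)} = 4464$ ($F{\left(D \right)} = 496 \frac{1}{\frac{1}{9}} = 496 \cdot 9 = 4464$)
$F{\left(O \right)} - s{\left(411,-388 \right)} = 4464 - \left(141 - 388\right) = 4464 - -247 = 4464 + 247 = 4711$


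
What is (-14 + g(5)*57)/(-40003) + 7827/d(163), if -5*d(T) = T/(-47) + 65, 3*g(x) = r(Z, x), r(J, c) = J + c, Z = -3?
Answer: -24526462481/38562892 ≈ -636.01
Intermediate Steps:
g(x) = -1 + x/3 (g(x) = (-3 + x)/3 = -1 + x/3)
d(T) = -13 + T/235 (d(T) = -(T/(-47) + 65)/5 = -(T*(-1/47) + 65)/5 = -(-T/47 + 65)/5 = -(65 - T/47)/5 = -13 + T/235)
(-14 + g(5)*57)/(-40003) + 7827/d(163) = (-14 + (-1 + (⅓)*5)*57)/(-40003) + 7827/(-13 + (1/235)*163) = (-14 + (-1 + 5/3)*57)*(-1/40003) + 7827/(-13 + 163/235) = (-14 + (⅔)*57)*(-1/40003) + 7827/(-2892/235) = (-14 + 38)*(-1/40003) + 7827*(-235/2892) = 24*(-1/40003) - 613115/964 = -24/40003 - 613115/964 = -24526462481/38562892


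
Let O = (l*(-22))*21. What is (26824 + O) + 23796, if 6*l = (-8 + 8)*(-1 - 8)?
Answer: 50620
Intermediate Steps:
l = 0 (l = ((-8 + 8)*(-1 - 8))/6 = (0*(-9))/6 = (⅙)*0 = 0)
O = 0 (O = (0*(-22))*21 = 0*21 = 0)
(26824 + O) + 23796 = (26824 + 0) + 23796 = 26824 + 23796 = 50620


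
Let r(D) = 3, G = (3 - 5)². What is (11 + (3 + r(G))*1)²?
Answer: 289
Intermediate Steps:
G = 4 (G = (-2)² = 4)
(11 + (3 + r(G))*1)² = (11 + (3 + 3)*1)² = (11 + 6*1)² = (11 + 6)² = 17² = 289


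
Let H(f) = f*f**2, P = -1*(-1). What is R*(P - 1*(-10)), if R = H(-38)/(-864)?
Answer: 75449/108 ≈ 698.60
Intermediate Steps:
P = 1
H(f) = f**3
R = 6859/108 (R = (-38)**3/(-864) = -54872*(-1/864) = 6859/108 ≈ 63.509)
R*(P - 1*(-10)) = 6859*(1 - 1*(-10))/108 = 6859*(1 + 10)/108 = (6859/108)*11 = 75449/108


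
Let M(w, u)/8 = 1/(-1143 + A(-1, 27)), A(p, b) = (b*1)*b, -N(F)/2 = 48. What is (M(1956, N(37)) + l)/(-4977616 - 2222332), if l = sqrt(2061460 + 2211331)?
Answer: 1/372597309 - sqrt(4272791)/7199948 ≈ -0.00028709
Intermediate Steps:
N(F) = -96 (N(F) = -2*48 = -96)
A(p, b) = b**2 (A(p, b) = b*b = b**2)
M(w, u) = -4/207 (M(w, u) = 8/(-1143 + 27**2) = 8/(-1143 + 729) = 8/(-414) = 8*(-1/414) = -4/207)
l = sqrt(4272791) ≈ 2067.1
(M(1956, N(37)) + l)/(-4977616 - 2222332) = (-4/207 + sqrt(4272791))/(-4977616 - 2222332) = (-4/207 + sqrt(4272791))/(-7199948) = (-4/207 + sqrt(4272791))*(-1/7199948) = 1/372597309 - sqrt(4272791)/7199948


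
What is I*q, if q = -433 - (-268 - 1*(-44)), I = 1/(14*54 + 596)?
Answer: -209/1352 ≈ -0.15459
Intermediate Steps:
I = 1/1352 (I = 1/(756 + 596) = 1/1352 ≈ 0.00073965)
q = -209 (q = -433 - (-268 + 44) = -433 - 1*(-224) = -433 + 224 = -209)
I*q = (1/1352)*(-209) = -209/1352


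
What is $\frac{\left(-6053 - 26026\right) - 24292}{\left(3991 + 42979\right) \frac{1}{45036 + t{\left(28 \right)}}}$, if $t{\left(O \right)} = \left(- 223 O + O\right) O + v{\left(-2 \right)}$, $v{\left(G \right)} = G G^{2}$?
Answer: $\frac{103899806}{671} \approx 1.5484 \cdot 10^{5}$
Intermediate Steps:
$v{\left(G \right)} = G^{3}$
$t{\left(O \right)} = -8 - 222 O^{2}$ ($t{\left(O \right)} = \left(- 223 O + O\right) O + \left(-2\right)^{3} = - 222 O O - 8 = - 222 O^{2} - 8 = -8 - 222 O^{2}$)
$\frac{\left(-6053 - 26026\right) - 24292}{\left(3991 + 42979\right) \frac{1}{45036 + t{\left(28 \right)}}} = \frac{\left(-6053 - 26026\right) - 24292}{\left(3991 + 42979\right) \frac{1}{45036 - \left(8 + 222 \cdot 28^{2}\right)}} = \frac{-32079 - 24292}{46970 \frac{1}{45036 - 174056}} = - \frac{56371}{46970 \frac{1}{45036 - 174056}} = - \frac{56371}{46970 \frac{1}{-129020}} = - \frac{56371}{46970 \left(- \frac{1}{129020}\right)} = - \frac{56371}{- \frac{4697}{12902}} = \left(-56371\right) \left(- \frac{12902}{4697}\right) = \frac{103899806}{671}$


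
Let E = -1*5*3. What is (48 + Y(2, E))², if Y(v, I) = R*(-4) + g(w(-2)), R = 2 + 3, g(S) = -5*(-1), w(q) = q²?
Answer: 1089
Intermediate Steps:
g(S) = 5
R = 5
E = -15 (E = -5*3 = -15)
Y(v, I) = -15 (Y(v, I) = 5*(-4) + 5 = -20 + 5 = -15)
(48 + Y(2, E))² = (48 - 15)² = 33² = 1089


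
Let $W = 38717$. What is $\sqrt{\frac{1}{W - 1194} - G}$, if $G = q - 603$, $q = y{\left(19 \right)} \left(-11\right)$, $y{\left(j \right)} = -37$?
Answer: $\frac{\sqrt{275963241207}}{37523} \approx 14.0$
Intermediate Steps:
$q = 407$ ($q = \left(-37\right) \left(-11\right) = 407$)
$G = -196$ ($G = 407 - 603 = -196$)
$\sqrt{\frac{1}{W - 1194} - G} = \sqrt{\frac{1}{38717 - 1194} - -196} = \sqrt{\frac{1}{37523} + 196} = \sqrt{\frac{7354509}{37523}} = \frac{\sqrt{275963241207}}{37523}$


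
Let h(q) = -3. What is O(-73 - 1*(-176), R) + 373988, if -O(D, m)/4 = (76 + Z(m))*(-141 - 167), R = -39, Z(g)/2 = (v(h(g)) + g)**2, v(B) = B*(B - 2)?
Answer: 1886884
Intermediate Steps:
v(B) = B*(-2 + B)
Z(g) = 2*(15 + g)**2 (Z(g) = 2*(-3*(-2 - 3) + g)**2 = 2*(-3*(-5) + g)**2 = 2*(15 + g)**2)
O(D, m) = 93632 + 2464*(15 + m)**2 (O(D, m) = -4*(76 + 2*(15 + m)**2)*(-141 - 167) = -4*(76 + 2*(15 + m)**2)*(-308) = -4*(-23408 - 616*(15 + m)**2) = 93632 + 2464*(15 + m)**2)
O(-73 - 1*(-176), R) + 373988 = (93632 + 2464*(15 - 39)**2) + 373988 = (93632 + 2464*(-24)**2) + 373988 = (93632 + 2464*576) + 373988 = (93632 + 1419264) + 373988 = 1512896 + 373988 = 1886884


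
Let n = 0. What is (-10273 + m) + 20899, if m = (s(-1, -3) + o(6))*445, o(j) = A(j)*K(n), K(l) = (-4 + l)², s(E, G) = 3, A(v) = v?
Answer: 54681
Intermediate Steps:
o(j) = 16*j (o(j) = j*(-4 + 0)² = j*(-4)² = j*16 = 16*j)
m = 44055 (m = (3 + 16*6)*445 = (3 + 96)*445 = 99*445 = 44055)
(-10273 + m) + 20899 = (-10273 + 44055) + 20899 = 33782 + 20899 = 54681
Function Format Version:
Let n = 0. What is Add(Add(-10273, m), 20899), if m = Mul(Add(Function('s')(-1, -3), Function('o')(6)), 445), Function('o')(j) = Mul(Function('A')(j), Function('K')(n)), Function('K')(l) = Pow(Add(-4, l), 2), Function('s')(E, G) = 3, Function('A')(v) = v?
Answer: 54681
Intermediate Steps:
Function('o')(j) = Mul(16, j) (Function('o')(j) = Mul(j, Pow(Add(-4, 0), 2)) = Mul(j, Pow(-4, 2)) = Mul(j, 16) = Mul(16, j))
m = 44055 (m = Mul(Add(3, Mul(16, 6)), 445) = Mul(Add(3, 96), 445) = Mul(99, 445) = 44055)
Add(Add(-10273, m), 20899) = Add(Add(-10273, 44055), 20899) = Add(33782, 20899) = 54681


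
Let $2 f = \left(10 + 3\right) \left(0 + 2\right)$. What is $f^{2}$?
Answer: $169$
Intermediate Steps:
$f = 13$ ($f = \frac{\left(10 + 3\right) \left(0 + 2\right)}{2} = \frac{13 \cdot 2}{2} = \frac{1}{2} \cdot 26 = 13$)
$f^{2} = 13^{2} = 169$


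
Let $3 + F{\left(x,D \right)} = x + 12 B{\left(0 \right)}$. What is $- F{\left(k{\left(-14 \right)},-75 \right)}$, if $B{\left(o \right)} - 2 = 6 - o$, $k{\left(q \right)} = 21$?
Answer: $-114$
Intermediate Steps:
$B{\left(o \right)} = 8 - o$ ($B{\left(o \right)} = 2 - \left(-6 + o\right) = 8 - o$)
$F{\left(x,D \right)} = 93 + x$ ($F{\left(x,D \right)} = -3 + \left(x + 12 \left(8 - 0\right)\right) = -3 + \left(x + 12 \left(8 + 0\right)\right) = -3 + \left(x + 12 \cdot 8\right) = -3 + \left(x + 96\right) = -3 + \left(96 + x\right) = 93 + x$)
$- F{\left(k{\left(-14 \right)},-75 \right)} = - (93 + 21) = \left(-1\right) 114 = -114$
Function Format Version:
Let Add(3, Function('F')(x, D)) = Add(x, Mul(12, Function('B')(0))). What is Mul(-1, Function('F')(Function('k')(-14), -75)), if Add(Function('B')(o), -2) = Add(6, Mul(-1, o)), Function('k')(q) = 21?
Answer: -114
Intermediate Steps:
Function('B')(o) = Add(8, Mul(-1, o)) (Function('B')(o) = Add(2, Add(6, Mul(-1, o))) = Add(8, Mul(-1, o)))
Function('F')(x, D) = Add(93, x) (Function('F')(x, D) = Add(-3, Add(x, Mul(12, Add(8, Mul(-1, 0))))) = Add(-3, Add(x, Mul(12, Add(8, 0)))) = Add(-3, Add(x, Mul(12, 8))) = Add(-3, Add(x, 96)) = Add(-3, Add(96, x)) = Add(93, x))
Mul(-1, Function('F')(Function('k')(-14), -75)) = Mul(-1, Add(93, 21)) = Mul(-1, 114) = -114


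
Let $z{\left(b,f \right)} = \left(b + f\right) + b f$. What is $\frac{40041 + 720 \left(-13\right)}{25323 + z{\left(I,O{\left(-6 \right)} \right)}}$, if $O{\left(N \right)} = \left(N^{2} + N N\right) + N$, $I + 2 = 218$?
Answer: $\frac{3409}{4429} \approx 0.7697$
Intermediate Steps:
$I = 216$ ($I = -2 + 218 = 216$)
$O{\left(N \right)} = N + 2 N^{2}$ ($O{\left(N \right)} = \left(N^{2} + N^{2}\right) + N = 2 N^{2} + N = N + 2 N^{2}$)
$z{\left(b,f \right)} = b + f + b f$
$\frac{40041 + 720 \left(-13\right)}{25323 + z{\left(I,O{\left(-6 \right)} \right)}} = \frac{40041 + 720 \left(-13\right)}{25323 + \left(216 - 6 \left(1 + 2 \left(-6\right)\right) + 216 \left(- 6 \left(1 + 2 \left(-6\right)\right)\right)\right)} = \frac{40041 - 9360}{25323 + \left(216 - 6 \left(1 - 12\right) + 216 \left(- 6 \left(1 - 12\right)\right)\right)} = \frac{30681}{25323 + \left(216 - -66 + 216 \left(\left(-6\right) \left(-11\right)\right)\right)} = \frac{30681}{25323 + \left(216 + 66 + 216 \cdot 66\right)} = \frac{30681}{25323 + \left(216 + 66 + 14256\right)} = \frac{30681}{25323 + 14538} = \frac{30681}{39861} = 30681 \cdot \frac{1}{39861} = \frac{3409}{4429}$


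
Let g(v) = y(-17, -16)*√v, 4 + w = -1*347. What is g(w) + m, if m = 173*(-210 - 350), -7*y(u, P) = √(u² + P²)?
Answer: -96880 - 3*I*√21255/7 ≈ -96880.0 - 62.482*I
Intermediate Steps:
w = -351 (w = -4 - 1*347 = -4 - 347 = -351)
y(u, P) = -√(P² + u²)/7 (y(u, P) = -√(u² + P²)/7 = -√(P² + u²)/7)
g(v) = -√545*√v/7 (g(v) = (-√((-16)² + (-17)²)/7)*√v = (-√(256 + 289)/7)*√v = (-√545/7)*√v = -√545*√v/7)
m = -96880 (m = 173*(-560) = -96880)
g(w) + m = -√545*√(-351)/7 - 96880 = -√545*3*I*√39/7 - 96880 = -3*I*√21255/7 - 96880 = -96880 - 3*I*√21255/7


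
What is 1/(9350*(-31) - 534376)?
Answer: -1/824226 ≈ -1.2133e-6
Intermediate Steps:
1/(9350*(-31) - 534376) = 1/(-289850 - 534376) = 1/(-824226) = -1/824226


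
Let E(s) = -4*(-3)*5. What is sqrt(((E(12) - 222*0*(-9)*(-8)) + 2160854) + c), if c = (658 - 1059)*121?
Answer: sqrt(2112393) ≈ 1453.4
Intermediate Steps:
E(s) = 60 (E(s) = 12*5 = 60)
c = -48521 (c = -401*121 = -48521)
sqrt(((E(12) - 222*0*(-9)*(-8)) + 2160854) + c) = sqrt(((60 - 222*0*(-9)*(-8)) + 2160854) - 48521) = sqrt(((60 - 0*(-8)) + 2160854) - 48521) = sqrt(((60 - 222*0) + 2160854) - 48521) = sqrt(((60 + 0) + 2160854) - 48521) = sqrt((60 + 2160854) - 48521) = sqrt(2160914 - 48521) = sqrt(2112393)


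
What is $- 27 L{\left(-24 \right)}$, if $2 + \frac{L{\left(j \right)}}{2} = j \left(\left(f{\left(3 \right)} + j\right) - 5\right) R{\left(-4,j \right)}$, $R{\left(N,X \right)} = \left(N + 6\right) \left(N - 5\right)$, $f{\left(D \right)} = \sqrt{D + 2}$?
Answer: $676620 - 23328 \sqrt{5} \approx 6.2446 \cdot 10^{5}$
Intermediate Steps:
$f{\left(D \right)} = \sqrt{2 + D}$
$R{\left(N,X \right)} = \left(-5 + N\right) \left(6 + N\right)$ ($R{\left(N,X \right)} = \left(6 + N\right) \left(-5 + N\right) = \left(-5 + N\right) \left(6 + N\right)$)
$L{\left(j \right)} = -4 - 36 j \left(-5 + j + \sqrt{5}\right)$ ($L{\left(j \right)} = -4 + 2 j \left(\left(\sqrt{2 + 3} + j\right) - 5\right) \left(-30 - 4 + \left(-4\right)^{2}\right) = -4 + 2 j \left(\left(\sqrt{5} + j\right) - 5\right) \left(-30 - 4 + 16\right) = -4 + 2 j \left(\left(j + \sqrt{5}\right) - 5\right) \left(-18\right) = -4 + 2 j \left(-5 + j + \sqrt{5}\right) \left(-18\right) = -4 + 2 \left(- 18 j \left(-5 + j + \sqrt{5}\right)\right) = -4 - 36 j \left(-5 + j + \sqrt{5}\right)$)
$- 27 L{\left(-24 \right)} = - 27 \left(-4 - 36 \left(-24\right)^{2} + 180 \left(-24\right) - - 864 \sqrt{5}\right) = - 27 \left(-4 - 20736 - 4320 + 864 \sqrt{5}\right) = - 27 \left(-25060 + 864 \sqrt{5}\right) = 676620 - 23328 \sqrt{5}$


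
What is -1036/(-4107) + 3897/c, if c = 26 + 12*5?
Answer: 434975/9546 ≈ 45.566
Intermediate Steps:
c = 86 (c = 26 + 60 = 86)
-1036/(-4107) + 3897/c = -1036/(-4107) + 3897/86 = -1036*(-1/4107) + 3897*(1/86) = 28/111 + 3897/86 = 434975/9546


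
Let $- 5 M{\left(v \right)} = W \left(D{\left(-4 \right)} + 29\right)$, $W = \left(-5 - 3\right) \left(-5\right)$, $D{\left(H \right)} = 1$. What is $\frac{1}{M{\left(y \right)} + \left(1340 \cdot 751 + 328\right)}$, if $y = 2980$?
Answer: $\frac{1}{1006428} \approx 9.9361 \cdot 10^{-7}$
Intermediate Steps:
$W = 40$ ($W = \left(-8\right) \left(-5\right) = 40$)
$M{\left(v \right)} = -240$ ($M{\left(v \right)} = - \frac{40 \left(1 + 29\right)}{5} = - \frac{40 \cdot 30}{5} = \left(- \frac{1}{5}\right) 1200 = -240$)
$\frac{1}{M{\left(y \right)} + \left(1340 \cdot 751 + 328\right)} = \frac{1}{-240 + \left(1340 \cdot 751 + 328\right)} = \frac{1}{-240 + \left(1006340 + 328\right)} = \frac{1}{-240 + 1006668} = \frac{1}{1006428}$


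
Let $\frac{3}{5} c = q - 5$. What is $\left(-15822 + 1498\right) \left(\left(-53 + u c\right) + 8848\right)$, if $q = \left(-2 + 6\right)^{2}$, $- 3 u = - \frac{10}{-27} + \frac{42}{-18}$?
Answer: $- \frac{30654792400}{243} \approx -1.2615 \cdot 10^{8}$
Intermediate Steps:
$u = \frac{53}{81}$ ($u = - \frac{- \frac{10}{-27} + \frac{42}{-18}}{3} = - \frac{\left(-10\right) \left(- \frac{1}{27}\right) + 42 \left(- \frac{1}{18}\right)}{3} = - \frac{\frac{10}{27} - \frac{7}{3}}{3} = \left(- \frac{1}{3}\right) \left(- \frac{53}{27}\right) = \frac{53}{81} \approx 0.65432$)
$q = 16$ ($q = 4^{2} = 16$)
$c = \frac{55}{3}$ ($c = \frac{5 \left(16 - 5\right)}{3} = \frac{5}{3} \cdot 11 = \frac{55}{3} \approx 18.333$)
$\left(-15822 + 1498\right) \left(\left(-53 + u c\right) + 8848\right) = \left(-15822 + 1498\right) \left(\left(-53 + \frac{53}{81} \cdot \frac{55}{3}\right) + 8848\right) = - 14324 \left(\left(-53 + \frac{2915}{243}\right) + 8848\right) = - 14324 \left(- \frac{9964}{243} + 8848\right) = \left(-14324\right) \frac{2140100}{243} = - \frac{30654792400}{243}$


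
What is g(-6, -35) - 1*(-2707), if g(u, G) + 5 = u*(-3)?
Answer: 2720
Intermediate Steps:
g(u, G) = -5 - 3*u (g(u, G) = -5 + u*(-3) = -5 - 3*u)
g(-6, -35) - 1*(-2707) = (-5 - 3*(-6)) - 1*(-2707) = (-5 + 18) + 2707 = 13 + 2707 = 2720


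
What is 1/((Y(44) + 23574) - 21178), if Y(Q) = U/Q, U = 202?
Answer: 22/52813 ≈ 0.00041656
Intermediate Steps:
Y(Q) = 202/Q
1/((Y(44) + 23574) - 21178) = 1/((202/44 + 23574) - 21178) = 1/((202*(1/44) + 23574) - 21178) = 1/((101/22 + 23574) - 21178) = 1/(518729/22 - 21178) = 1/(52813/22) = 22/52813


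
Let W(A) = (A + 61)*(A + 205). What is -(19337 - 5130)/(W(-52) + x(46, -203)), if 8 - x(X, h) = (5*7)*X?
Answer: 14207/225 ≈ 63.142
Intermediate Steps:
x(X, h) = 8 - 35*X (x(X, h) = 8 - 5*7*X = 8 - 35*X)
W(A) = (61 + A)*(205 + A)
-(19337 - 5130)/(W(-52) + x(46, -203)) = -(19337 - 5130)/((12505 + (-52)**2 + 266*(-52)) + (8 - 35*46)) = -14207/((12505 + 2704 - 13832) + (8 - 1610)) = -14207/(1377 - 1602) = -14207/(-225) = -14207*(-1)/225 = -1*(-14207/225) = 14207/225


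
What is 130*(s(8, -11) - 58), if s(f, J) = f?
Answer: -6500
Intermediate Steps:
130*(s(8, -11) - 58) = 130*(8 - 58) = 130*(-50) = -6500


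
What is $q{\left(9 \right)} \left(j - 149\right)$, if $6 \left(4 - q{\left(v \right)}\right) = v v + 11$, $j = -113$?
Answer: $\frac{8908}{3} \approx 2969.3$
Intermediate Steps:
$q{\left(v \right)} = \frac{13}{6} - \frac{v^{2}}{6}$ ($q{\left(v \right)} = 4 - \frac{v v + 11}{6} = 4 - \frac{v^{2} + 11}{6} = 4 - \frac{11 + v^{2}}{6} = 4 - \left(\frac{11}{6} + \frac{v^{2}}{6}\right) = \frac{13}{6} - \frac{v^{2}}{6}$)
$q{\left(9 \right)} \left(j - 149\right) = \left(\frac{13}{6} - \frac{9^{2}}{6}\right) \left(-113 - 149\right) = \left(\frac{13}{6} - \frac{27}{2}\right) \left(-262\right) = \left(- \frac{34}{3}\right) \left(-262\right) = \frac{8908}{3}$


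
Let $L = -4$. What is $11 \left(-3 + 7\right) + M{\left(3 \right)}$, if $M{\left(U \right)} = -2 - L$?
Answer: $46$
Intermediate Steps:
$M{\left(U \right)} = 2$ ($M{\left(U \right)} = -2 - -4 = -2 + 4 = 2$)
$11 \left(-3 + 7\right) + M{\left(3 \right)} = 11 \left(-3 + 7\right) + 2 = 11 \cdot 4 + 2 = 44 + 2 = 46$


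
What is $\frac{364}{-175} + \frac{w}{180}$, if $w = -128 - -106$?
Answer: $- \frac{991}{450} \approx -2.2022$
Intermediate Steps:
$w = -22$ ($w = -128 + 106 = -22$)
$\frac{364}{-175} + \frac{w}{180} = \frac{364}{-175} - \frac{22}{180} = 364 \left(- \frac{1}{175}\right) - \frac{11}{90} = - \frac{52}{25} - \frac{11}{90} = - \frac{991}{450}$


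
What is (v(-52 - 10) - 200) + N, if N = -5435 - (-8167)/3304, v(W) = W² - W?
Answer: -5704449/3304 ≈ -1726.5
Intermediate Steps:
N = -17949073/3304 (N = -5435 - (-8167)/3304 = -5435 - 1*(-8167/3304) = -5435 + 8167/3304 = -17949073/3304 ≈ -5432.5)
(v(-52 - 10) - 200) + N = ((-52 - 10)*(-1 + (-52 - 10)) - 200) - 17949073/3304 = (-62*(-1 - 62) - 200) - 17949073/3304 = (-62*(-63) - 200) - 17949073/3304 = (3906 - 200) - 17949073/3304 = 3706 - 17949073/3304 = -5704449/3304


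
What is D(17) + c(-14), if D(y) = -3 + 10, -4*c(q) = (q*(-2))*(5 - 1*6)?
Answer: 14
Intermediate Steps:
c(q) = -q/2 (c(q) = -q*(-2)*(5 - 1*6)/4 = -(-2*q)*(5 - 6)/4 = -(-2*q)*(-1)/4 = -q/2)
D(y) = 7
D(17) + c(-14) = 7 - ½*(-14) = 7 + 7 = 14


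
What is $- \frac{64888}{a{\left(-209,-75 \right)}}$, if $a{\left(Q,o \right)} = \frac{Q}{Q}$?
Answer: $-64888$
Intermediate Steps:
$a{\left(Q,o \right)} = 1$
$- \frac{64888}{a{\left(-209,-75 \right)}} = - \frac{64888}{1} = \left(-64888\right) 1 = -64888$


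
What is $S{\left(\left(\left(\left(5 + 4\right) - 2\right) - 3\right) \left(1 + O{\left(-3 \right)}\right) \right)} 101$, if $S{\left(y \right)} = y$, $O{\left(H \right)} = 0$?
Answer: $404$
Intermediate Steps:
$S{\left(\left(\left(\left(5 + 4\right) - 2\right) - 3\right) \left(1 + O{\left(-3 \right)}\right) \right)} 101 = \left(\left(\left(5 + 4\right) - 2\right) - 3\right) \left(1 + 0\right) 101 = \left(\left(9 - 2\right) - 3\right) 1 \cdot 101 = \left(7 - 3\right) 1 \cdot 101 = 4 \cdot 1 \cdot 101 = 4 \cdot 101 = 404$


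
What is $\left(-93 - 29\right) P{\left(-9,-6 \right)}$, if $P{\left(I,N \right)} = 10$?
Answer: $-1220$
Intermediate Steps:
$\left(-93 - 29\right) P{\left(-9,-6 \right)} = \left(-93 - 29\right) 10 = \left(-122\right) 10 = -1220$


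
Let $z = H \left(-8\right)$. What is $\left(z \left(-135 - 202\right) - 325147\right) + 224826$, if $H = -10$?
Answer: $-127281$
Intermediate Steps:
$z = 80$ ($z = \left(-10\right) \left(-8\right) = 80$)
$\left(z \left(-135 - 202\right) - 325147\right) + 224826 = \left(80 \left(-135 - 202\right) - 325147\right) + 224826 = \left(80 \left(-337\right) - 325147\right) + 224826 = \left(-26960 - 325147\right) + 224826 = -352107 + 224826 = -127281$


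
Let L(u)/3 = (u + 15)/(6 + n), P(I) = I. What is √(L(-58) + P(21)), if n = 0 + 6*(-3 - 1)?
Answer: 13*√6/6 ≈ 5.3072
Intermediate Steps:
n = -24 (n = 0 + 6*(-4) = 0 - 24 = -24)
L(u) = -5/2 - u/6 (L(u) = 3*((u + 15)/(6 - 24)) = 3*((15 + u)/(-18)) = 3*((15 + u)*(-1/18)) = 3*(-⅚ - u/18) = -5/2 - u/6)
√(L(-58) + P(21)) = √((-5/2 - ⅙*(-58)) + 21) = √((-5/2 + 29/3) + 21) = √(43/6 + 21) = √(169/6) = 13*√6/6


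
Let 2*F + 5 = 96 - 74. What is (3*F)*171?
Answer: 8721/2 ≈ 4360.5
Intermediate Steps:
F = 17/2 (F = -5/2 + (96 - 74)/2 = -5/2 + (½)*22 = -5/2 + 11 = 17/2 ≈ 8.5000)
(3*F)*171 = (3*(17/2))*171 = (51/2)*171 = 8721/2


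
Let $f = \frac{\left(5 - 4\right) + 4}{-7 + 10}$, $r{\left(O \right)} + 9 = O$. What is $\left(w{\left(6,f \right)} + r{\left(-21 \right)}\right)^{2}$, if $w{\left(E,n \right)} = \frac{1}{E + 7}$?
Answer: $\frac{151321}{169} \approx 895.39$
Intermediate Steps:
$r{\left(O \right)} = -9 + O$
$f = \frac{5}{3}$ ($f = \frac{1 + 4}{3} = 5 \cdot \frac{1}{3} = \frac{5}{3} \approx 1.6667$)
$w{\left(E,n \right)} = \frac{1}{7 + E}$
$\left(w{\left(6,f \right)} + r{\left(-21 \right)}\right)^{2} = \left(\frac{1}{7 + 6} - 30\right)^{2} = \left(\frac{1}{13} - 30\right)^{2} = \left(- \frac{389}{13}\right)^{2} = \frac{151321}{169}$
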